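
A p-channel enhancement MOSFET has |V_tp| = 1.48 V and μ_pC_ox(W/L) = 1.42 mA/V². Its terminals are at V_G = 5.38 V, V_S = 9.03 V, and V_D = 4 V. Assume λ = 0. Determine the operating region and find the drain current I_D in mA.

V_SG = V_S − V_G = 9.03 − 5.38 = 3.65 V; V_SD = V_S − V_D = 9.03 − 4 = 5.03 V.
V_ov = V_SG − |V_tp| = 3.65 − 1.48 = 2.17 V.
Since V_SD = 5.03 V ≥ V_ov = 2.17 V, the device is in saturation.
I_D = ½ k_p V_ov² = 0.5 × 1.42 × 2.17² = 3.34 mA.

Saturation; I_D = 3.34 mA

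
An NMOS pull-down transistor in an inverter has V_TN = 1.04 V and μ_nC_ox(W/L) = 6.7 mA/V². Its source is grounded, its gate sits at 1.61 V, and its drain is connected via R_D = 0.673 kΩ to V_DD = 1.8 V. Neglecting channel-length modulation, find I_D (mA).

V_GS = V_G = 1.61 V, so V_ov = 1.61 − 1.04 = 0.57 V.
Assume saturation: I_D = ½ k_n V_ov² = 0.5 × 6.7 × 0.57² = 1.09 mA, giving V_DS = V_DD − I_D R_D = 1.8 − 1.09 × 0.673 = 1.07 V.
V_DS = 1.07 V ≥ V_ov = 0.57 V, confirming saturation.

I_D = 1.09 mA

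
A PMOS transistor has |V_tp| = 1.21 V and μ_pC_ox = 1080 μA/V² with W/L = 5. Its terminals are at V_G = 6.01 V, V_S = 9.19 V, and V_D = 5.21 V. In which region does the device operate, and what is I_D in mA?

Saturation; I_D = 10.5 mA

V_SG = V_S − V_G = 9.19 − 6.01 = 3.18 V; V_SD = V_S − V_D = 9.19 − 5.21 = 3.98 V.
k_p = μ_pC_ox · (W/L) = 5.4 mA/V².
V_ov = V_SG − |V_tp| = 3.18 − 1.21 = 1.97 V.
Since V_SD = 3.98 V ≥ V_ov = 1.97 V, the device is in saturation.
I_D = ½ k_p V_ov² = 0.5 × 5.4 × 1.97² = 10.5 mA.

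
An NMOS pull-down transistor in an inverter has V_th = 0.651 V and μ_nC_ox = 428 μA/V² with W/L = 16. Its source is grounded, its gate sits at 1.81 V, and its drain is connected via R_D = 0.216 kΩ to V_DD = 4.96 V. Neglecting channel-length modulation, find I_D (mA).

I_D = 4.60 mA

V_GS = V_G = 1.81 V, so V_ov = 1.81 − 0.651 = 1.16 V.
k_n = μ_nC_ox · (W/L) = 6.848 mA/V².
Assume saturation: I_D = ½ k_n V_ov² = 0.5 × 6.848 × 1.16² = 4.6 mA, giving V_DS = V_DD − I_D R_D = 4.96 − 4.6 × 0.216 = 3.97 V.
V_DS = 3.97 V ≥ V_ov = 1.16 V, confirming saturation.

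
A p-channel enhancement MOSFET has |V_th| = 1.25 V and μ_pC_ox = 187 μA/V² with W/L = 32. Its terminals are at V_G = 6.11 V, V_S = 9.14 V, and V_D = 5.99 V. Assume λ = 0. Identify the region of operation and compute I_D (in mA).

V_SG = V_S − V_G = 9.14 − 6.11 = 3.03 V; V_SD = V_S − V_D = 9.14 − 5.99 = 3.15 V.
k_p = μ_pC_ox · (W/L) = 5.984 mA/V².
V_ov = V_SG − |V_th| = 3.03 − 1.25 = 1.78 V.
Since V_SD = 3.15 V ≥ V_ov = 1.78 V, the device is in saturation.
I_D = ½ k_p V_ov² = 0.5 × 5.984 × 1.78² = 9.48 mA.

Saturation; I_D = 9.48 mA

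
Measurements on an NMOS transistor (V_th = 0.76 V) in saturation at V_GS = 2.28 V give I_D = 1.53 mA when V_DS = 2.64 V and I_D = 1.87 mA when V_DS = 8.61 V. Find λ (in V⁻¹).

With V_GS fixed, I_D ∝ (1 + λ V_DS) in saturation, so I_D2/I_D1 = (1 + λ V_DS2)/(1 + λ V_DS1).
1.87/1.53 = 1.222 = (1 + 8.61 λ)/(1 + 2.64 λ).
Solving: λ (I_D1 V_DS2 − I_D2 V_DS1) = I_D2 − I_D1, so λ = (1.87 − 1.53) / (1.53 × 8.61 − 1.87 × 2.64) = 0.34 / 8.24 = 0.0413 V⁻¹.

λ = 0.0413 V⁻¹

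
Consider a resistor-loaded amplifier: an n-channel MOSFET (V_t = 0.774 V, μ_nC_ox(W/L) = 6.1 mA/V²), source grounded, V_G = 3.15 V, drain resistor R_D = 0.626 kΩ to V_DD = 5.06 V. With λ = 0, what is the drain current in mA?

V_GS = V_G = 3.15 V, so V_ov = 3.15 − 0.774 = 2.38 V.
Assume saturation: I_D = ½ k_n V_ov² = 0.5 × 6.1 × 2.38² = 17.2 mA, giving V_DS = V_DD − I_D R_D = 5.06 − 17.2 × 0.626 = -5.72 V.
But -5.72 V < V_ov = 2.38 V, so the device is actually in triode.
In triode I_D = k_n[V_ov V_DS − ½ V_DS²] and I_D = (V_DD − V_DS)/R_D. Equating: 1.91 V_DS² − 10.07 V_DS + 5.06 = 0, giving V_DS = 0.562 V (the root below V_ov).
I_D = (5.06 − 0.562) / 0.626 = 7.18 mA.

I_D = 7.18 mA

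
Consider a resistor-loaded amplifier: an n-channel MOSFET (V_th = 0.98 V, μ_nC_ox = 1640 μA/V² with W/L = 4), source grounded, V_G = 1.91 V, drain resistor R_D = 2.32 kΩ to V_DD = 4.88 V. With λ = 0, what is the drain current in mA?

V_GS = V_G = 1.91 V, so V_ov = 1.91 − 0.98 = 0.93 V.
k_n = μ_nC_ox · (W/L) = 6.56 mA/V².
Assume saturation: I_D = ½ k_n V_ov² = 0.5 × 6.56 × 0.93² = 2.84 mA, giving V_DS = V_DD − I_D R_D = 4.88 − 2.84 × 2.32 = -1.7 V.
But -1.7 V < V_ov = 0.93 V, so the device is actually in triode.
In triode I_D = k_n[V_ov V_DS − ½ V_DS²] and I_D = (V_DD − V_DS)/R_D. Equating: 7.61 V_DS² − 15.15 V_DS + 4.88 = 0, giving V_DS = 0.404 V (the root below V_ov).
I_D = (4.88 − 0.404) / 2.32 = 1.93 mA.

I_D = 1.93 mA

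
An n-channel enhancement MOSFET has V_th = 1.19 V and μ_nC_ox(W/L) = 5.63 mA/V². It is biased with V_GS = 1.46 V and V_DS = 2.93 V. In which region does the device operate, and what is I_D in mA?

Saturation; I_D = 0.205 mA

V_ov = V_GS − V_th = 1.46 − 1.19 = 0.27 V.
Since V_DS = 2.93 V ≥ V_ov = 0.27 V, the device is in saturation.
I_D = ½ k_n V_ov² = 0.5 × 5.63 × 0.27² = 0.205 mA.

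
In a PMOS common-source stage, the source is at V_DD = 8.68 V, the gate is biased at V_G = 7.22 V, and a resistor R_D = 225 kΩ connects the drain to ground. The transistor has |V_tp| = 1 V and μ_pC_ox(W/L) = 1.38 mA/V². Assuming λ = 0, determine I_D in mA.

V_SG = V_DD − V_G = 8.68 − 7.22 = 1.46 V, so V_ov = 1.46 − 1 = 0.46 V.
Assume saturation: I_D = ½ k_p V_ov² = 0.5 × 1.38 × 0.46² = 0.146 mA, giving V_SD = V_DD − I_D R_D = 8.68 − 0.146 × 225 = -24.2 V.
But -24.2 V < V_ov = 0.46 V, so the device is actually in triode.
In triode I_D = k_p[V_ov V_SD − ½ V_SD²] and I_D = (V_DD − V_SD)/R_D. Equating: 155 V_SD² − 143.8 V_SD + 8.68 = 0, giving V_SD = 0.0649 V (the root below V_ov).
I_D = (8.68 − 0.0649) / 225 = 0.0383 mA.

I_D = 0.0383 mA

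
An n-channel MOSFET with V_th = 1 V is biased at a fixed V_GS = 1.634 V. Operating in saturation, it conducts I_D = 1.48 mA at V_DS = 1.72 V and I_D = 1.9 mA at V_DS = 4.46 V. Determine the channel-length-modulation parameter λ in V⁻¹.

With V_GS fixed, I_D ∝ (1 + λ V_DS) in saturation, so I_D2/I_D1 = (1 + λ V_DS2)/(1 + λ V_DS1).
1.9/1.48 = 1.284 = (1 + 4.46 λ)/(1 + 1.72 λ).
Solving: λ (I_D1 V_DS2 − I_D2 V_DS1) = I_D2 − I_D1, so λ = (1.9 − 1.48) / (1.48 × 4.46 − 1.9 × 1.72) = 0.42 / 3.33 = 0.126 V⁻¹.

λ = 0.126 V⁻¹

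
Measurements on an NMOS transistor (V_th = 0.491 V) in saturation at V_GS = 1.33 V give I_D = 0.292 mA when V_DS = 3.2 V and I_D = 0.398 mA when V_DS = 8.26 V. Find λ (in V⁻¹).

With V_GS fixed, I_D ∝ (1 + λ V_DS) in saturation, so I_D2/I_D1 = (1 + λ V_DS2)/(1 + λ V_DS1).
0.398/0.292 = 1.363 = (1 + 8.26 λ)/(1 + 3.2 λ).
Solving: λ (I_D1 V_DS2 − I_D2 V_DS1) = I_D2 − I_D1, so λ = (0.398 − 0.292) / (0.292 × 8.26 − 0.398 × 3.2) = 0.106 / 1.14 = 0.0931 V⁻¹.

λ = 0.0931 V⁻¹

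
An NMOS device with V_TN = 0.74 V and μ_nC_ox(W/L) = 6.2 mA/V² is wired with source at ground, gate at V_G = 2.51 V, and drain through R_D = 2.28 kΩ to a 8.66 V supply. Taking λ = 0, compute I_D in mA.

V_GS = V_G = 2.51 V, so V_ov = 2.51 − 0.74 = 1.77 V.
Assume saturation: I_D = ½ k_n V_ov² = 0.5 × 6.2 × 1.77² = 9.71 mA, giving V_DS = V_DD − I_D R_D = 8.66 − 9.71 × 2.28 = -13.5 V.
But -13.5 V < V_ov = 1.77 V, so the device is actually in triode.
In triode I_D = k_n[V_ov V_DS − ½ V_DS²] and I_D = (V_DD − V_DS)/R_D. Equating: 7.07 V_DS² − 26.02 V_DS + 8.66 = 0, giving V_DS = 0.37 V (the root below V_ov).
I_D = (8.66 − 0.37) / 2.28 = 3.64 mA.

I_D = 3.64 mA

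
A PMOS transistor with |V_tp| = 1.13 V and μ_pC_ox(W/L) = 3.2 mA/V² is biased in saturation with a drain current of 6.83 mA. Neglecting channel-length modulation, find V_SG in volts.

In saturation I_D = ½ k_p (V_SG − |V_tp|)², so V_SG − |V_tp| = √(2 I_D / k_p) = √(2 × 6.83 / 3.2) = 2.07 V.
V_SG = 1.13 + 2.07 = 3.2 V.

V_SG = 3.20 V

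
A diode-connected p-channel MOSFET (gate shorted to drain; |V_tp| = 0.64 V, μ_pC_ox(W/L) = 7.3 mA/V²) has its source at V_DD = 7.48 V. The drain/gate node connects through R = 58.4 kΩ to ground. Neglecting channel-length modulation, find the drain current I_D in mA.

I_D = 0.114 mA

With gate tied to drain, V_SG = V_SD ≥ V_SG − |V_tp|, so the device is in saturation.
KCL at the drain: ½ k_p (V_SG − |V_tp|)² = (V_DD − V_SG)/R.
Let x = V_SG − 0.64. Then 213 x² + x − 6.84 = 0, giving x = 0.177 V (positive root), so V_SG = 0.817 V.
I_D = (V_DD − V_SG)/R = (7.48 − 0.817) / 58.4 = 0.114 mA.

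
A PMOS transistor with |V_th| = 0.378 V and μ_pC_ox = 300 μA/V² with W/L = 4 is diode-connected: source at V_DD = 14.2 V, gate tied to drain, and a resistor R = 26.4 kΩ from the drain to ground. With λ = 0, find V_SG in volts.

V_SG = 1.28 V

With gate tied to drain, V_SG = V_SD ≥ V_SG − |V_th|, so the device is in saturation.
k_p = μ_pC_ox · (W/L) = 1.2 mA/V².
KCL at the drain: ½ k_p (V_SG − |V_th|)² = (V_DD − V_SG)/R.
Let x = V_SG − 0.378. Then 15.8 x² + x − 13.82 = 0, giving x = 0.903 V (positive root), so V_SG = 1.28 V.
I_D = (V_DD − V_SG)/R = (14.2 − 1.28) / 26.4 = 0.489 mA.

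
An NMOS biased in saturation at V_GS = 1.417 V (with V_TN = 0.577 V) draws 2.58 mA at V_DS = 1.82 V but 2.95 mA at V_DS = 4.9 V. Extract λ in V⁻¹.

λ = 0.0509 V⁻¹

With V_GS fixed, I_D ∝ (1 + λ V_DS) in saturation, so I_D2/I_D1 = (1 + λ V_DS2)/(1 + λ V_DS1).
2.95/2.58 = 1.143 = (1 + 4.9 λ)/(1 + 1.82 λ).
Solving: λ (I_D1 V_DS2 − I_D2 V_DS1) = I_D2 − I_D1, so λ = (2.95 − 2.58) / (2.58 × 4.9 − 2.95 × 1.82) = 0.37 / 7.27 = 0.0509 V⁻¹.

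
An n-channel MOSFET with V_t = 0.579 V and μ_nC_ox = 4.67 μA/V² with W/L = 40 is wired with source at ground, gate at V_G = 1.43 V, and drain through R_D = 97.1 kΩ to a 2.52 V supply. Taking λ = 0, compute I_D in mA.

I_D = 0.0242 mA

V_GS = V_G = 1.43 V, so V_ov = 1.43 − 0.579 = 0.851 V.
k_n = μ_nC_ox · (W/L) = 0.1868 mA/V².
Assume saturation: I_D = ½ k_n V_ov² = 0.5 × 0.1868 × 0.851² = 0.0676 mA, giving V_DS = V_DD − I_D R_D = 2.52 − 0.0676 × 97.1 = -4.05 V.
But -4.05 V < V_ov = 0.851 V, so the device is actually in triode.
In triode I_D = k_n[V_ov V_DS − ½ V_DS²] and I_D = (V_DD − V_DS)/R_D. Equating: 9.07 V_DS² − 16.44 V_DS + 2.52 = 0, giving V_DS = 0.169 V (the root below V_ov).
I_D = (2.52 − 0.169) / 97.1 = 0.0242 mA.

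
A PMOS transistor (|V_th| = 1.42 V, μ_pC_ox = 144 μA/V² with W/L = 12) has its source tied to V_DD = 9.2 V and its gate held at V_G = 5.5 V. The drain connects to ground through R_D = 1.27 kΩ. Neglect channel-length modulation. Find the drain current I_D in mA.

I_D = 4.49 mA

V_SG = V_DD − V_G = 9.2 − 5.5 = 3.7 V, so V_ov = 3.7 − 1.42 = 2.28 V.
k_p = μ_pC_ox · (W/L) = 1.728 mA/V².
Assume saturation: I_D = ½ k_p V_ov² = 0.5 × 1.728 × 2.28² = 4.49 mA, giving V_SD = V_DD − I_D R_D = 9.2 − 4.49 × 1.27 = 3.5 V.
V_SD = 3.5 V ≥ V_ov = 2.28 V, confirming saturation.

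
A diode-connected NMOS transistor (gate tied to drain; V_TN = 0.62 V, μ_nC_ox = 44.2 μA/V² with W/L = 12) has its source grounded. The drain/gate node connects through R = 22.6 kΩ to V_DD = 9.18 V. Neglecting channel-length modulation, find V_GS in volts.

With gate tied to drain, V_GS = V_DS ≥ V_GS − V_TN, so the device is in saturation.
k_n = μ_nC_ox · (W/L) = 0.5304 mA/V².
KCL at the drain: ½ k_n (V_GS − V_TN)² = (V_DD − V_GS)/R.
Let x = V_GS − 0.62. Then 5.99 x² + x − 8.56 = 0, giving x = 1.11 V (positive root), so V_GS = 1.73 V.
I_D = (V_DD − V_GS)/R = (9.18 − 1.73) / 22.6 = 0.329 mA.

V_GS = 1.73 V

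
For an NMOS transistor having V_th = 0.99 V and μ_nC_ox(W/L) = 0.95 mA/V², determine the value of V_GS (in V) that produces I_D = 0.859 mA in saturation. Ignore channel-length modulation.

In saturation I_D = ½ k_n (V_GS − V_th)², so V_GS − V_th = √(2 I_D / k_n) = √(2 × 0.859 / 0.95) = 1.34 V.
V_GS = 0.99 + 1.34 = 2.33 V.

V_GS = 2.33 V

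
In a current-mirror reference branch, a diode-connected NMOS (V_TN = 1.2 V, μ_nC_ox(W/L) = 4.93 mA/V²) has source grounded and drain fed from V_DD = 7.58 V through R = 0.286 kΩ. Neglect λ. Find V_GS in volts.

V_GS = 3.58 V

With gate tied to drain, V_GS = V_DS ≥ V_GS − V_TN, so the device is in saturation.
KCL at the drain: ½ k_n (V_GS − V_TN)² = (V_DD − V_GS)/R.
Let x = V_GS − 1.2. Then 0.705 x² + x − 6.38 = 0, giving x = 2.38 V (positive root), so V_GS = 3.58 V.
I_D = (V_DD − V_GS)/R = (7.58 − 3.58) / 0.286 = 14 mA.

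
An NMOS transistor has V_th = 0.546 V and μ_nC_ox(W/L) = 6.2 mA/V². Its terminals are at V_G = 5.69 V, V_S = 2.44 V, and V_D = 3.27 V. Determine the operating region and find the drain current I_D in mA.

Triode; I_D = 11.8 mA

V_GS = V_G − V_S = 5.69 − 2.44 = 3.25 V; V_DS = V_D − V_S = 3.27 − 2.44 = 0.83 V.
V_ov = V_GS − V_th = 3.25 − 0.546 = 2.7 V.
Since V_DS = 0.83 V < V_ov = 2.7 V, the device is in the triode region.
I_D = k_n [V_ov · V_DS − ½ V_DS²] = 6.2 × [2.7 × 0.83 − 0.5 × 0.83²] = 11.8 mA.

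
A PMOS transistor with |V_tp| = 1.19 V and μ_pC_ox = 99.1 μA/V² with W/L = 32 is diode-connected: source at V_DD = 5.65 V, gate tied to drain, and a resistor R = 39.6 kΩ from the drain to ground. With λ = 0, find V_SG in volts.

V_SG = 1.45 V

With gate tied to drain, V_SG = V_SD ≥ V_SG − |V_tp|, so the device is in saturation.
k_p = μ_pC_ox · (W/L) = 3.171 mA/V².
KCL at the drain: ½ k_p (V_SG − |V_tp|)² = (V_DD − V_SG)/R.
Let x = V_SG − 1.19. Then 62.8 x² + x − 4.46 = 0, giving x = 0.259 V (positive root), so V_SG = 1.45 V.
I_D = (V_DD − V_SG)/R = (5.65 − 1.45) / 39.6 = 0.106 mA.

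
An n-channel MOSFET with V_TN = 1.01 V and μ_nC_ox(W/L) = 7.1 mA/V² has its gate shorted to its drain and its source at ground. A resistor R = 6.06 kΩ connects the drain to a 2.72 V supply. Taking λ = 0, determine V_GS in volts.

V_GS = 1.27 V

With gate tied to drain, V_GS = V_DS ≥ V_GS − V_TN, so the device is in saturation.
KCL at the drain: ½ k_n (V_GS − V_TN)² = (V_DD − V_GS)/R.
Let x = V_GS − 1.01. Then 21.5 x² + x − 1.71 = 0, giving x = 0.26 V (positive root), so V_GS = 1.27 V.
I_D = (V_DD − V_GS)/R = (2.72 − 1.27) / 6.06 = 0.239 mA.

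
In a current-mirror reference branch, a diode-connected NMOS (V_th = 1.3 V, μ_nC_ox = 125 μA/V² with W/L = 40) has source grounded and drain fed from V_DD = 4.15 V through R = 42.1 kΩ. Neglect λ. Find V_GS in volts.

V_GS = 1.46 V

With gate tied to drain, V_GS = V_DS ≥ V_GS − V_th, so the device is in saturation.
k_n = μ_nC_ox · (W/L) = 5 mA/V².
KCL at the drain: ½ k_n (V_GS − V_th)² = (V_DD − V_GS)/R.
Let x = V_GS − 1.3. Then 105 x² + x − 2.85 = 0, giving x = 0.16 V (positive root), so V_GS = 1.46 V.
I_D = (V_DD − V_GS)/R = (4.15 − 1.46) / 42.1 = 0.0639 mA.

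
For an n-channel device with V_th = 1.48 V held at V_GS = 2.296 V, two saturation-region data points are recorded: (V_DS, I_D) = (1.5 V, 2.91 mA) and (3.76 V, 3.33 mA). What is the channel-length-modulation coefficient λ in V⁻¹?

With V_GS fixed, I_D ∝ (1 + λ V_DS) in saturation, so I_D2/I_D1 = (1 + λ V_DS2)/(1 + λ V_DS1).
3.33/2.91 = 1.144 = (1 + 3.76 λ)/(1 + 1.5 λ).
Solving: λ (I_D1 V_DS2 − I_D2 V_DS1) = I_D2 − I_D1, so λ = (3.33 − 2.91) / (2.91 × 3.76 − 3.33 × 1.5) = 0.42 / 5.95 = 0.0706 V⁻¹.

λ = 0.0706 V⁻¹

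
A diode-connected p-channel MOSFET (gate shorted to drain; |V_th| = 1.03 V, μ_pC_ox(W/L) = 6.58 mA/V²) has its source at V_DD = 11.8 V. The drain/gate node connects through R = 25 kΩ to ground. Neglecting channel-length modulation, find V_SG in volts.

V_SG = 1.39 V

With gate tied to drain, V_SG = V_SD ≥ V_SG − |V_th|, so the device is in saturation.
KCL at the drain: ½ k_p (V_SG − |V_th|)² = (V_DD − V_SG)/R.
Let x = V_SG − 1.03. Then 82.2 x² + x − 10.77 = 0, giving x = 0.356 V (positive root), so V_SG = 1.39 V.
I_D = (V_DD − V_SG)/R = (11.8 − 1.39) / 25 = 0.417 mA.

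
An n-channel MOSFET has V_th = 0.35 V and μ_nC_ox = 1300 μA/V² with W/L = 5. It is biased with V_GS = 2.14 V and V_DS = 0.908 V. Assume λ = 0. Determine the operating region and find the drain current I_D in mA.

k_n = μ_nC_ox · (W/L) = 6.5 mA/V².
V_ov = V_GS − V_th = 2.14 − 0.35 = 1.79 V.
Since V_DS = 0.908 V < V_ov = 1.79 V, the device is in the triode region.
I_D = k_n [V_ov · V_DS − ½ V_DS²] = 6.5 × [1.79 × 0.908 − 0.5 × 0.908²] = 7.89 mA.

Triode; I_D = 7.89 mA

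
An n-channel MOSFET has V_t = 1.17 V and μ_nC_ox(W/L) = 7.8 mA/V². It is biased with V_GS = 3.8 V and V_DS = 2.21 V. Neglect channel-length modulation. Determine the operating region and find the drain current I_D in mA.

Triode; I_D = 26.3 mA

V_ov = V_GS − V_t = 3.8 − 1.17 = 2.63 V.
Since V_DS = 2.21 V < V_ov = 2.63 V, the device is in the triode region.
I_D = k_n [V_ov · V_DS − ½ V_DS²] = 7.8 × [2.63 × 2.21 − 0.5 × 2.21²] = 26.3 mA.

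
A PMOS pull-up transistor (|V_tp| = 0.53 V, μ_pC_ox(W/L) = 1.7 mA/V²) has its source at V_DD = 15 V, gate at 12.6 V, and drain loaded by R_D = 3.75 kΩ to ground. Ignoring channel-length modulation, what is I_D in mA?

I_D = 2.97 mA

V_SG = V_DD − V_G = 15 − 12.6 = 2.4 V, so V_ov = 2.4 − 0.53 = 1.87 V.
Assume saturation: I_D = ½ k_p V_ov² = 0.5 × 1.7 × 1.87² = 2.97 mA, giving V_SD = V_DD − I_D R_D = 15 − 2.97 × 3.75 = 3.85 V.
V_SD = 3.85 V ≥ V_ov = 1.87 V, confirming saturation.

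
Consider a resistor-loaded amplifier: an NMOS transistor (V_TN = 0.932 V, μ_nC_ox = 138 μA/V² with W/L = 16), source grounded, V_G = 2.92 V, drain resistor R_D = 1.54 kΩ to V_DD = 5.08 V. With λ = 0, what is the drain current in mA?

V_GS = V_G = 2.92 V, so V_ov = 2.92 − 0.932 = 1.99 V.
k_n = μ_nC_ox · (W/L) = 2.208 mA/V².
Assume saturation: I_D = ½ k_n V_ov² = 0.5 × 2.208 × 1.99² = 4.36 mA, giving V_DS = V_DD − I_D R_D = 5.08 − 4.36 × 1.54 = -1.64 V.
But -1.64 V < V_ov = 1.99 V, so the device is actually in triode.
In triode I_D = k_n[V_ov V_DS − ½ V_DS²] and I_D = (V_DD − V_DS)/R_D. Equating: 1.7 V_DS² − 7.76 V_DS + 5.08 = 0, giving V_DS = 0.792 V (the root below V_ov).
I_D = (5.08 − 0.792) / 1.54 = 2.78 mA.

I_D = 2.78 mA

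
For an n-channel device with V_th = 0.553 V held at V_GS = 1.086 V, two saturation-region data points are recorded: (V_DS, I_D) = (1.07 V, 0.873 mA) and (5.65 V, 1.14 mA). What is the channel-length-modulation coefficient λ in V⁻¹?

With V_GS fixed, I_D ∝ (1 + λ V_DS) in saturation, so I_D2/I_D1 = (1 + λ V_DS2)/(1 + λ V_DS1).
1.14/0.873 = 1.306 = (1 + 5.65 λ)/(1 + 1.07 λ).
Solving: λ (I_D1 V_DS2 − I_D2 V_DS1) = I_D2 − I_D1, so λ = (1.14 − 0.873) / (0.873 × 5.65 − 1.14 × 1.07) = 0.267 / 3.71 = 0.0719 V⁻¹.

λ = 0.0719 V⁻¹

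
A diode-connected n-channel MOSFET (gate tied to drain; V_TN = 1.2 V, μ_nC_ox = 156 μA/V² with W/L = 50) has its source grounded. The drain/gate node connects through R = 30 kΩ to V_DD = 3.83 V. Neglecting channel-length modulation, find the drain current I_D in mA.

I_D = 0.0828 mA

With gate tied to drain, V_GS = V_DS ≥ V_GS − V_TN, so the device is in saturation.
k_n = μ_nC_ox · (W/L) = 7.8 mA/V².
KCL at the drain: ½ k_n (V_GS − V_TN)² = (V_DD − V_GS)/R.
Let x = V_GS − 1.2. Then 117 x² + x − 2.63 = 0, giving x = 0.146 V (positive root), so V_GS = 1.35 V.
I_D = (V_DD − V_GS)/R = (3.83 − 1.35) / 30 = 0.0828 mA.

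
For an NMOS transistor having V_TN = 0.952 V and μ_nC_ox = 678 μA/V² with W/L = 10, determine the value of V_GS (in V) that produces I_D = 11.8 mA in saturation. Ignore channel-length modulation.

k_n = μ_nC_ox · (W/L) = 6.78 mA/V².
In saturation I_D = ½ k_n (V_GS − V_TN)², so V_GS − V_TN = √(2 I_D / k_n) = √(2 × 11.8 / 6.78) = 1.87 V.
V_GS = 0.952 + 1.87 = 2.82 V.

V_GS = 2.82 V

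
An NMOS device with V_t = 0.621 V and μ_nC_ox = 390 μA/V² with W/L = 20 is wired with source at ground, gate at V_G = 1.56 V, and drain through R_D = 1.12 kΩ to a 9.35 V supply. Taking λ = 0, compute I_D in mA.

V_GS = V_G = 1.56 V, so V_ov = 1.56 − 0.621 = 0.939 V.
k_n = μ_nC_ox · (W/L) = 7.8 mA/V².
Assume saturation: I_D = ½ k_n V_ov² = 0.5 × 7.8 × 0.939² = 3.44 mA, giving V_DS = V_DD − I_D R_D = 9.35 − 3.44 × 1.12 = 5.5 V.
V_DS = 5.5 V ≥ V_ov = 0.939 V, confirming saturation.

I_D = 3.44 mA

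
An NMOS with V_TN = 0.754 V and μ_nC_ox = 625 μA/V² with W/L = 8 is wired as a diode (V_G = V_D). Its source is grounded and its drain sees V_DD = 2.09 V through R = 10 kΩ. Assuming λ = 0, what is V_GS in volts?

With gate tied to drain, V_GS = V_DS ≥ V_GS − V_TN, so the device is in saturation.
k_n = μ_nC_ox · (W/L) = 5 mA/V².
KCL at the drain: ½ k_n (V_GS − V_TN)² = (V_DD − V_GS)/R.
Let x = V_GS − 0.754. Then 25 x² + x − 1.336 = 0, giving x = 0.212 V (positive root), so V_GS = 0.966 V.
I_D = (V_DD − V_GS)/R = (2.09 − 0.966) / 10 = 0.112 mA.

V_GS = 0.966 V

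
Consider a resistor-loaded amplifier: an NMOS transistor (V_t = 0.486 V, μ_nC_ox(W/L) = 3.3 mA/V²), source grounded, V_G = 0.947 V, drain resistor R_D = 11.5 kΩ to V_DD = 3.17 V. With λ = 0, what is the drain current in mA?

V_GS = V_G = 0.947 V, so V_ov = 0.947 − 0.486 = 0.461 V.
Assume saturation: I_D = ½ k_n V_ov² = 0.5 × 3.3 × 0.461² = 0.351 mA, giving V_DS = V_DD − I_D R_D = 3.17 − 0.351 × 11.5 = -0.863 V.
But -0.863 V < V_ov = 0.461 V, so the device is actually in triode.
In triode I_D = k_n[V_ov V_DS − ½ V_DS²] and I_D = (V_DD − V_DS)/R_D. Equating: 19 V_DS² − 18.49 V_DS + 3.17 = 0, giving V_DS = 0.222 V (the root below V_ov).
I_D = (3.17 − 0.222) / 11.5 = 0.256 mA.

I_D = 0.256 mA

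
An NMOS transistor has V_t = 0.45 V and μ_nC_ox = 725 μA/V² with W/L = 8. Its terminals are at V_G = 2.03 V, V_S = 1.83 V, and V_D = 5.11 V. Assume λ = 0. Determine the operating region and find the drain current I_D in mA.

Cutoff; I_D = 0 mA

V_GS = V_G − V_S = 2.03 − 1.83 = 0.2 V; V_DS = V_D − V_S = 5.11 − 1.83 = 3.28 V.
V_GS = 0.2 V < V_t = 0.45 V, so the transistor is in cutoff.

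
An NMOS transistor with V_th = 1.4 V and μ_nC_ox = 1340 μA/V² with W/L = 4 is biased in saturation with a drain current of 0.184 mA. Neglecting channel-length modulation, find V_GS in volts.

k_n = μ_nC_ox · (W/L) = 5.36 mA/V².
In saturation I_D = ½ k_n (V_GS − V_th)², so V_GS − V_th = √(2 I_D / k_n) = √(2 × 0.184 / 5.36) = 0.262 V.
V_GS = 1.4 + 0.262 = 1.66 V.

V_GS = 1.66 V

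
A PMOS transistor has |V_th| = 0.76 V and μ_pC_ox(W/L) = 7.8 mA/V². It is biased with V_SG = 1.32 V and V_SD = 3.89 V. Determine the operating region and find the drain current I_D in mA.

V_ov = V_SG − |V_th| = 1.32 − 0.76 = 0.56 V.
Since V_SD = 3.89 V ≥ V_ov = 0.56 V, the device is in saturation.
I_D = ½ k_p V_ov² = 0.5 × 7.8 × 0.56² = 1.22 mA.

Saturation; I_D = 1.22 mA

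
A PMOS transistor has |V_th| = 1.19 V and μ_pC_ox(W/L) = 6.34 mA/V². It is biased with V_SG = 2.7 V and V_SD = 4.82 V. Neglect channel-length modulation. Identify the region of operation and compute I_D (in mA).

V_ov = V_SG − |V_th| = 2.7 − 1.19 = 1.51 V.
Since V_SD = 4.82 V ≥ V_ov = 1.51 V, the device is in saturation.
I_D = ½ k_p V_ov² = 0.5 × 6.34 × 1.51² = 7.23 mA.

Saturation; I_D = 7.23 mA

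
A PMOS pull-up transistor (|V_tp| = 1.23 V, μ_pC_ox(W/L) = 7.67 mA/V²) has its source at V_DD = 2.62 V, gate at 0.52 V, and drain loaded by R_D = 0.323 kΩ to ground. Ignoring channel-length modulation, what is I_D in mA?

V_SG = V_DD − V_G = 2.62 − 0.52 = 2.1 V, so V_ov = 2.1 − 1.23 = 0.87 V.
Assume saturation: I_D = ½ k_p V_ov² = 0.5 × 7.67 × 0.87² = 2.9 mA, giving V_SD = V_DD − I_D R_D = 2.62 − 2.9 × 0.323 = 1.68 V.
V_SD = 1.68 V ≥ V_ov = 0.87 V, confirming saturation.

I_D = 2.90 mA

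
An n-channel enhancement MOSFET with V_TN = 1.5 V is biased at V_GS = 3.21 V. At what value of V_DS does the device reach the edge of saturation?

The boundary between triode and saturation is V_DS = V_GS − V_TN = V_ov.
V_ov = 3.21 − 1.5 = 1.71 V.

V_DS,sat = 1.71 V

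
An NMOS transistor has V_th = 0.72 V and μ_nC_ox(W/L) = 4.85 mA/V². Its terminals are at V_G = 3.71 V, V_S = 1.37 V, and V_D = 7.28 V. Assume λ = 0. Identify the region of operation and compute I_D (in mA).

V_GS = V_G − V_S = 3.71 − 1.37 = 2.34 V; V_DS = V_D − V_S = 7.28 − 1.37 = 5.91 V.
V_ov = V_GS − V_th = 2.34 − 0.72 = 1.62 V.
Since V_DS = 5.91 V ≥ V_ov = 1.62 V, the device is in saturation.
I_D = ½ k_n V_ov² = 0.5 × 4.85 × 1.62² = 6.36 mA.

Saturation; I_D = 6.36 mA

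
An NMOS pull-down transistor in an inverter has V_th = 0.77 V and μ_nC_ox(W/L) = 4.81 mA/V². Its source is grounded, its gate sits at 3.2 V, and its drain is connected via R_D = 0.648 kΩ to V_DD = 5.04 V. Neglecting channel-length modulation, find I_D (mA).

I_D = 6.75 mA

V_GS = V_G = 3.2 V, so V_ov = 3.2 − 0.77 = 2.43 V.
Assume saturation: I_D = ½ k_n V_ov² = 0.5 × 4.81 × 2.43² = 14.2 mA, giving V_DS = V_DD − I_D R_D = 5.04 − 14.2 × 0.648 = -4.16 V.
But -4.16 V < V_ov = 2.43 V, so the device is actually in triode.
In triode I_D = k_n[V_ov V_DS − ½ V_DS²] and I_D = (V_DD − V_DS)/R_D. Equating: 1.56 V_DS² − 8.574 V_DS + 5.04 = 0, giving V_DS = 0.669 V (the root below V_ov).
I_D = (5.04 − 0.669) / 0.648 = 6.75 mA.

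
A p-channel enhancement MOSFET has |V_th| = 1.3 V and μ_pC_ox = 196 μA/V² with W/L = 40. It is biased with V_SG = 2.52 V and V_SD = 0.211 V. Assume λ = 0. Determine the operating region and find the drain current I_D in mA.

Triode; I_D = 1.84 mA

k_p = μ_pC_ox · (W/L) = 7.84 mA/V².
V_ov = V_SG − |V_th| = 2.52 − 1.3 = 1.22 V.
Since V_SD = 0.211 V < V_ov = 1.22 V, the device is in the triode region.
I_D = k_p [V_ov · V_SD − ½ V_SD²] = 7.84 × [1.22 × 0.211 − 0.5 × 0.211²] = 1.84 mA.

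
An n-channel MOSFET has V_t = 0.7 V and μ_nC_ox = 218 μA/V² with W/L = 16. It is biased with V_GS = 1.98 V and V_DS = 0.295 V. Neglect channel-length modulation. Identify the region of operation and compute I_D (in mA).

k_n = μ_nC_ox · (W/L) = 3.488 mA/V².
V_ov = V_GS − V_t = 1.98 − 0.7 = 1.28 V.
Since V_DS = 0.295 V < V_ov = 1.28 V, the device is in the triode region.
I_D = k_n [V_ov · V_DS − ½ V_DS²] = 3.488 × [1.28 × 0.295 − 0.5 × 0.295²] = 1.17 mA.

Triode; I_D = 1.17 mA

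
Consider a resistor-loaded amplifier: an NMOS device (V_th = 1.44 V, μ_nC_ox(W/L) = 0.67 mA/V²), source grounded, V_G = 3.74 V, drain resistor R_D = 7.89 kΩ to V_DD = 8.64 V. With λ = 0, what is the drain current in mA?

I_D = 0.996 mA

V_GS = V_G = 3.74 V, so V_ov = 3.74 − 1.44 = 2.3 V.
Assume saturation: I_D = ½ k_n V_ov² = 0.5 × 0.67 × 2.3² = 1.77 mA, giving V_DS = V_DD − I_D R_D = 8.64 − 1.77 × 7.89 = -5.34 V.
But -5.34 V < V_ov = 2.3 V, so the device is actually in triode.
In triode I_D = k_n[V_ov V_DS − ½ V_DS²] and I_D = (V_DD − V_DS)/R_D. Equating: 2.64 V_DS² − 13.16 V_DS + 8.64 = 0, giving V_DS = 0.778 V (the root below V_ov).
I_D = (8.64 − 0.778) / 7.89 = 0.996 mA.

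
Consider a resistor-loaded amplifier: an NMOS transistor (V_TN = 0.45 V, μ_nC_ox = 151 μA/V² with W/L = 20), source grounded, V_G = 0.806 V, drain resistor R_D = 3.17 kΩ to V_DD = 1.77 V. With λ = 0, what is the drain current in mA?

I_D = 0.191 mA

V_GS = V_G = 0.806 V, so V_ov = 0.806 − 0.45 = 0.356 V.
k_n = μ_nC_ox · (W/L) = 3.02 mA/V².
Assume saturation: I_D = ½ k_n V_ov² = 0.5 × 3.02 × 0.356² = 0.191 mA, giving V_DS = V_DD − I_D R_D = 1.77 − 0.191 × 3.17 = 1.16 V.
V_DS = 1.16 V ≥ V_ov = 0.356 V, confirming saturation.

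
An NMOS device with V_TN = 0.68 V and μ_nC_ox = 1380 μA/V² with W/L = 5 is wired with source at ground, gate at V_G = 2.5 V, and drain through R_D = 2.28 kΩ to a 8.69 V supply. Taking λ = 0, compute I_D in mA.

V_GS = V_G = 2.5 V, so V_ov = 2.5 − 0.68 = 1.82 V.
k_n = μ_nC_ox · (W/L) = 6.9 mA/V².
Assume saturation: I_D = ½ k_n V_ov² = 0.5 × 6.9 × 1.82² = 11.4 mA, giving V_DS = V_DD − I_D R_D = 8.69 − 11.4 × 2.28 = -17.4 V.
But -17.4 V < V_ov = 1.82 V, so the device is actually in triode.
In triode I_D = k_n[V_ov V_DS − ½ V_DS²] and I_D = (V_DD − V_DS)/R_D. Equating: 7.87 V_DS² − 29.63 V_DS + 8.69 = 0, giving V_DS = 0.321 V (the root below V_ov).
I_D = (8.69 − 0.321) / 2.28 = 3.67 mA.

I_D = 3.67 mA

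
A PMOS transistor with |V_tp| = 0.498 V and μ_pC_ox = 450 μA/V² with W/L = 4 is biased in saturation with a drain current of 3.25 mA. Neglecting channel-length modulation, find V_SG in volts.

V_SG = 2.40 V

k_p = μ_pC_ox · (W/L) = 1.8 mA/V².
In saturation I_D = ½ k_p (V_SG − |V_tp|)², so V_SG − |V_tp| = √(2 I_D / k_p) = √(2 × 3.25 / 1.8) = 1.9 V.
V_SG = 0.498 + 1.9 = 2.4 V.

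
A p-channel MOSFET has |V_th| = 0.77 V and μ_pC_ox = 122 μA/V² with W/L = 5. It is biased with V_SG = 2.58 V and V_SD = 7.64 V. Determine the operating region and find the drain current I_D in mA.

k_p = μ_pC_ox · (W/L) = 0.61 mA/V².
V_ov = V_SG − |V_th| = 2.58 − 0.77 = 1.81 V.
Since V_SD = 7.64 V ≥ V_ov = 1.81 V, the device is in saturation.
I_D = ½ k_p V_ov² = 0.5 × 0.61 × 1.81² = 0.999 mA.

Saturation; I_D = 0.999 mA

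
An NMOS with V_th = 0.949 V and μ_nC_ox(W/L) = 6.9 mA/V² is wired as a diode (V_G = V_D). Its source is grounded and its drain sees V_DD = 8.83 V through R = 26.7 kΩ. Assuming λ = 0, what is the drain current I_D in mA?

I_D = 0.284 mA

With gate tied to drain, V_GS = V_DS ≥ V_GS − V_th, so the device is in saturation.
KCL at the drain: ½ k_n (V_GS − V_th)² = (V_DD − V_GS)/R.
Let x = V_GS − 0.949. Then 92.1 x² + x − 7.881 = 0, giving x = 0.287 V (positive root), so V_GS = 1.24 V.
I_D = (V_DD − V_GS)/R = (8.83 − 1.24) / 26.7 = 0.284 mA.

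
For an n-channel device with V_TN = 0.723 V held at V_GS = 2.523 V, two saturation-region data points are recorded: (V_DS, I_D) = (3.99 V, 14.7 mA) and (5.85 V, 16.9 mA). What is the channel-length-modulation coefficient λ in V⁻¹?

λ = 0.119 V⁻¹

With V_GS fixed, I_D ∝ (1 + λ V_DS) in saturation, so I_D2/I_D1 = (1 + λ V_DS2)/(1 + λ V_DS1).
16.9/14.7 = 1.15 = (1 + 5.85 λ)/(1 + 3.99 λ).
Solving: λ (I_D1 V_DS2 − I_D2 V_DS1) = I_D2 − I_D1, so λ = (16.9 − 14.7) / (14.7 × 5.85 − 16.9 × 3.99) = 2.2 / 18.6 = 0.119 V⁻¹.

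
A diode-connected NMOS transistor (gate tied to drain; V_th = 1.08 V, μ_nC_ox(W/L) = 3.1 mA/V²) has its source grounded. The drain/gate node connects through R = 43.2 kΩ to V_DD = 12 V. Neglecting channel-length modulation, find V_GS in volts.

With gate tied to drain, V_GS = V_DS ≥ V_GS − V_th, so the device is in saturation.
KCL at the drain: ½ k_n (V_GS − V_th)² = (V_DD − V_GS)/R.
Let x = V_GS − 1.08. Then 67 x² + x − 10.92 = 0, giving x = 0.396 V (positive root), so V_GS = 1.48 V.
I_D = (V_DD − V_GS)/R = (12 − 1.48) / 43.2 = 0.244 mA.

V_GS = 1.48 V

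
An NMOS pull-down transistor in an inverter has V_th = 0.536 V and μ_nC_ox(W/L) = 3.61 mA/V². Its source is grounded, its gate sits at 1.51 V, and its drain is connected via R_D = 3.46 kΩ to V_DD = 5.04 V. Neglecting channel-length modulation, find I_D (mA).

V_GS = V_G = 1.51 V, so V_ov = 1.51 − 0.536 = 0.974 V.
Assume saturation: I_D = ½ k_n V_ov² = 0.5 × 3.61 × 0.974² = 1.71 mA, giving V_DS = V_DD − I_D R_D = 5.04 − 1.71 × 3.46 = -0.885 V.
But -0.885 V < V_ov = 0.974 V, so the device is actually in triode.
In triode I_D = k_n[V_ov V_DS − ½ V_DS²] and I_D = (V_DD − V_DS)/R_D. Equating: 6.25 V_DS² − 13.17 V_DS + 5.04 = 0, giving V_DS = 0.503 V (the root below V_ov).
I_D = (5.04 − 0.503) / 3.46 = 1.31 mA.

I_D = 1.31 mA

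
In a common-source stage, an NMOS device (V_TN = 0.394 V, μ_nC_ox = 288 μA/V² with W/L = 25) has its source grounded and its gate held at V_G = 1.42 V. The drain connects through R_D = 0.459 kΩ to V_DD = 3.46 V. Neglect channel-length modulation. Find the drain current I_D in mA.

V_GS = V_G = 1.42 V, so V_ov = 1.42 − 0.394 = 1.03 V.
k_n = μ_nC_ox · (W/L) = 7.2 mA/V².
Assume saturation: I_D = ½ k_n V_ov² = 0.5 × 7.2 × 1.03² = 3.79 mA, giving V_DS = V_DD − I_D R_D = 3.46 − 3.79 × 0.459 = 1.72 V.
V_DS = 1.72 V ≥ V_ov = 1.03 V, confirming saturation.

I_D = 3.79 mA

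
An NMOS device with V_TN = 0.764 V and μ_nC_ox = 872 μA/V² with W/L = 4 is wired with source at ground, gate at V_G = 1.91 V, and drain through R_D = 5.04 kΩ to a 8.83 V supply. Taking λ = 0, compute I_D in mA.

I_D = 1.65 mA

V_GS = V_G = 1.91 V, so V_ov = 1.91 − 0.764 = 1.15 V.
k_n = μ_nC_ox · (W/L) = 3.488 mA/V².
Assume saturation: I_D = ½ k_n V_ov² = 0.5 × 3.488 × 1.15² = 2.29 mA, giving V_DS = V_DD − I_D R_D = 8.83 − 2.29 × 5.04 = -2.71 V.
But -2.71 V < V_ov = 1.15 V, so the device is actually in triode.
In triode I_D = k_n[V_ov V_DS − ½ V_DS²] and I_D = (V_DD − V_DS)/R_D. Equating: 8.79 V_DS² − 21.15 V_DS + 8.83 = 0, giving V_DS = 0.538 V (the root below V_ov).
I_D = (8.83 − 0.538) / 5.04 = 1.65 mA.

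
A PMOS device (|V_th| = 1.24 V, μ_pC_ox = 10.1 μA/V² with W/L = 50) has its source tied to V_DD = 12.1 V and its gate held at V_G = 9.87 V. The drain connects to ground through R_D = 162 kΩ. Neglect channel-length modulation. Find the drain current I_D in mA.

V_SG = V_DD − V_G = 12.1 − 9.87 = 2.23 V, so V_ov = 2.23 − 1.24 = 0.99 V.
k_p = μ_pC_ox · (W/L) = 0.505 mA/V².
Assume saturation: I_D = ½ k_p V_ov² = 0.5 × 0.505 × 0.99² = 0.247 mA, giving V_SD = V_DD − I_D R_D = 12.1 − 0.247 × 162 = -28 V.
But -28 V < V_ov = 0.99 V, so the device is actually in triode.
In triode I_D = k_p[V_ov V_SD − ½ V_SD²] and I_D = (V_DD − V_SD)/R_D. Equating: 40.9 V_SD² − 81.99 V_SD + 12.1 = 0, giving V_SD = 0.16 V (the root below V_ov).
I_D = (12.1 − 0.16) / 162 = 0.0737 mA.

I_D = 0.0737 mA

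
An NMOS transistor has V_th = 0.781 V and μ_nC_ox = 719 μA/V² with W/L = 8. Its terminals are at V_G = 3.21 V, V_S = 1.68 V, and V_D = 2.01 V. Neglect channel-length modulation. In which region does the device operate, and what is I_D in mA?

V_GS = V_G − V_S = 3.21 − 1.68 = 1.53 V; V_DS = V_D − V_S = 2.01 − 1.68 = 0.33 V.
k_n = μ_nC_ox · (W/L) = 5.752 mA/V².
V_ov = V_GS − V_th = 1.53 − 0.781 = 0.749 V.
Since V_DS = 0.33 V < V_ov = 0.749 V, the device is in the triode region.
I_D = k_n [V_ov · V_DS − ½ V_DS²] = 5.752 × [0.749 × 0.33 − 0.5 × 0.33²] = 1.11 mA.

Triode; I_D = 1.11 mA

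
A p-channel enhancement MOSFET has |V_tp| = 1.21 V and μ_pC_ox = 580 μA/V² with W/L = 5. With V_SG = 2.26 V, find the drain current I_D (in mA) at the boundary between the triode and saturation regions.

At the boundary V_SD = V_ov = V_SG − |V_tp| = 2.26 − 1.21 = 1.05 V.
k_p = μ_pC_ox · (W/L) = 2.9 mA/V².
I_D = ½ k_p V_ov² = 0.5 × 2.9 × 1.05² = 1.6 mA.

I_D = 1.60 mA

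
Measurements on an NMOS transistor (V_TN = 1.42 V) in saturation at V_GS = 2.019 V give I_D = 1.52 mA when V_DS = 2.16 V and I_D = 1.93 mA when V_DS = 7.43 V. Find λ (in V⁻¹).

λ = 0.0575 V⁻¹

With V_GS fixed, I_D ∝ (1 + λ V_DS) in saturation, so I_D2/I_D1 = (1 + λ V_DS2)/(1 + λ V_DS1).
1.93/1.52 = 1.27 = (1 + 7.43 λ)/(1 + 2.16 λ).
Solving: λ (I_D1 V_DS2 − I_D2 V_DS1) = I_D2 − I_D1, so λ = (1.93 − 1.52) / (1.52 × 7.43 − 1.93 × 2.16) = 0.41 / 7.12 = 0.0575 V⁻¹.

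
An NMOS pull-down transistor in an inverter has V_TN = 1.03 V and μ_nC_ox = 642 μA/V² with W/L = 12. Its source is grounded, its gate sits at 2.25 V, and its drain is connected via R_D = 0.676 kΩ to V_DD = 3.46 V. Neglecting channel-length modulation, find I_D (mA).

I_D = 4.24 mA

V_GS = V_G = 2.25 V, so V_ov = 2.25 − 1.03 = 1.22 V.
k_n = μ_nC_ox · (W/L) = 7.704 mA/V².
Assume saturation: I_D = ½ k_n V_ov² = 0.5 × 7.704 × 1.22² = 5.73 mA, giving V_DS = V_DD − I_D R_D = 3.46 − 5.73 × 0.676 = -0.416 V.
But -0.416 V < V_ov = 1.22 V, so the device is actually in triode.
In triode I_D = k_n[V_ov V_DS − ½ V_DS²] and I_D = (V_DD − V_DS)/R_D. Equating: 2.6 V_DS² − 7.354 V_DS + 3.46 = 0, giving V_DS = 0.597 V (the root below V_ov).
I_D = (3.46 − 0.597) / 0.676 = 4.24 mA.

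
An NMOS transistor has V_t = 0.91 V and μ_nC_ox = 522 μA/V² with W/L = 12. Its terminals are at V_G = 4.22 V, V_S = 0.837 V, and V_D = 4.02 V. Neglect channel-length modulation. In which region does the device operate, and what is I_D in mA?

Saturation; I_D = 19.2 mA

V_GS = V_G − V_S = 4.22 − 0.837 = 3.38 V; V_DS = V_D − V_S = 4.02 − 0.837 = 3.18 V.
k_n = μ_nC_ox · (W/L) = 6.264 mA/V².
V_ov = V_GS − V_t = 3.38 − 0.91 = 2.47 V.
Since V_DS = 3.18 V ≥ V_ov = 2.47 V, the device is in saturation.
I_D = ½ k_n V_ov² = 0.5 × 6.264 × 2.47² = 19.2 mA.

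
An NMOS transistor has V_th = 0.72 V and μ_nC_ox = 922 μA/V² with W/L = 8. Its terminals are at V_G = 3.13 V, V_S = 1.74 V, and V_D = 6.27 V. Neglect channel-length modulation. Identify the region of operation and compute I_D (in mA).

V_GS = V_G − V_S = 3.13 − 1.74 = 1.39 V; V_DS = V_D − V_S = 6.27 − 1.74 = 4.53 V.
k_n = μ_nC_ox · (W/L) = 7.376 mA/V².
V_ov = V_GS − V_th = 1.39 − 0.72 = 0.67 V.
Since V_DS = 4.53 V ≥ V_ov = 0.67 V, the device is in saturation.
I_D = ½ k_n V_ov² = 0.5 × 7.376 × 0.67² = 1.66 mA.

Saturation; I_D = 1.66 mA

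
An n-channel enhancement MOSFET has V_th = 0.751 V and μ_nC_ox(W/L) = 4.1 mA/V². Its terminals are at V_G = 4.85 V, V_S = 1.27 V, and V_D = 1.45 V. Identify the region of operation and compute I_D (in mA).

Triode; I_D = 2.02 mA

V_GS = V_G − V_S = 4.85 − 1.27 = 3.58 V; V_DS = V_D − V_S = 1.45 − 1.27 = 0.18 V.
V_ov = V_GS − V_th = 3.58 − 0.751 = 2.83 V.
Since V_DS = 0.18 V < V_ov = 2.83 V, the device is in the triode region.
I_D = k_n [V_ov · V_DS − ½ V_DS²] = 4.1 × [2.83 × 0.18 − 0.5 × 0.18²] = 2.02 mA.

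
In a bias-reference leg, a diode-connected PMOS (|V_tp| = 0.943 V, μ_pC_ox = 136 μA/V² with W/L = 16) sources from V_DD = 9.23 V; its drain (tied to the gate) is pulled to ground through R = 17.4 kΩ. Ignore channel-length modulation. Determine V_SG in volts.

V_SG = 1.58 V

With gate tied to drain, V_SG = V_SD ≥ V_SG − |V_tp|, so the device is in saturation.
k_p = μ_pC_ox · (W/L) = 2.176 mA/V².
KCL at the drain: ½ k_p (V_SG − |V_tp|)² = (V_DD − V_SG)/R.
Let x = V_SG − 0.943. Then 18.9 x² + x − 8.287 = 0, giving x = 0.636 V (positive root), so V_SG = 1.58 V.
I_D = (V_DD − V_SG)/R = (9.23 − 1.58) / 17.4 = 0.44 mA.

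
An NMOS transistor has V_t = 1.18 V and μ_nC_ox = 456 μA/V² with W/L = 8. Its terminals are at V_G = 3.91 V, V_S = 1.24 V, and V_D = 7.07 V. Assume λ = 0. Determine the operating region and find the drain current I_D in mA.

V_GS = V_G − V_S = 3.91 − 1.24 = 2.67 V; V_DS = V_D − V_S = 7.07 − 1.24 = 5.83 V.
k_n = μ_nC_ox · (W/L) = 3.648 mA/V².
V_ov = V_GS − V_t = 2.67 − 1.18 = 1.49 V.
Since V_DS = 5.83 V ≥ V_ov = 1.49 V, the device is in saturation.
I_D = ½ k_n V_ov² = 0.5 × 3.648 × 1.49² = 4.05 mA.

Saturation; I_D = 4.05 mA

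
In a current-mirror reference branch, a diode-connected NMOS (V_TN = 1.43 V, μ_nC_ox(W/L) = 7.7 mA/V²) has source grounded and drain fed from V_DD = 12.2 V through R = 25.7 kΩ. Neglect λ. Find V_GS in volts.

With gate tied to drain, V_GS = V_DS ≥ V_GS − V_TN, so the device is in saturation.
KCL at the drain: ½ k_n (V_GS − V_TN)² = (V_DD − V_GS)/R.
Let x = V_GS − 1.43. Then 98.9 x² + x − 10.77 = 0, giving x = 0.325 V (positive root), so V_GS = 1.75 V.
I_D = (V_DD − V_GS)/R = (12.2 − 1.75) / 25.7 = 0.406 mA.

V_GS = 1.75 V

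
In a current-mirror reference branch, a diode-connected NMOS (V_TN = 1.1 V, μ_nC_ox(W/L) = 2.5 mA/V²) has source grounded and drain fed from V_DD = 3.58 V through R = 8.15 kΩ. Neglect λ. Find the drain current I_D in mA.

With gate tied to drain, V_GS = V_DS ≥ V_GS − V_TN, so the device is in saturation.
KCL at the drain: ½ k_n (V_GS − V_TN)² = (V_DD − V_GS)/R.
Let x = V_GS − 1.1. Then 10.2 x² + x − 2.48 = 0, giving x = 0.447 V (positive root), so V_GS = 1.55 V.
I_D = (V_DD − V_GS)/R = (3.58 − 1.55) / 8.15 = 0.249 mA.

I_D = 0.249 mA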